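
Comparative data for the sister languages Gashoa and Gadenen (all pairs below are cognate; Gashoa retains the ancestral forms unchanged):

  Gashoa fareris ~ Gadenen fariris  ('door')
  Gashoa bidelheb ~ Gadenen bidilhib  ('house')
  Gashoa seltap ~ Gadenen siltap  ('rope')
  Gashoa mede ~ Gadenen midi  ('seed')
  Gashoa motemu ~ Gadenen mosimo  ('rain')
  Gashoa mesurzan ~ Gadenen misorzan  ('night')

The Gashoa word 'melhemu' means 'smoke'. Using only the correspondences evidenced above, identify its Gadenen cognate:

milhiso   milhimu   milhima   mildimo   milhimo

milhimo

bidelheb ~ bidilhib, seltap ~ siltap — Gashoa e corresponds to Gadenen i after a consonant, before a consonant other than r, m, n, p, b, f, v.
motemu ~ mosimo — Gashoa e corresponds to Gadenen i after a consonant, before a nasal.
motemu ~ mosimo — Gashoa u corresponds to Gadenen o word-finally.
Applying these to Gashoa 'melhemu':
  melhemu → milhemu   (e→i after a consonant, before a consonant other than r, m, n, p, b, f, v)
  milhemu → milhimu   (e→i after a consonant, before a nasal)
  milhimu → milhimo   (u→o word-finally)
So the Gadenen cognate is 'milhimo'.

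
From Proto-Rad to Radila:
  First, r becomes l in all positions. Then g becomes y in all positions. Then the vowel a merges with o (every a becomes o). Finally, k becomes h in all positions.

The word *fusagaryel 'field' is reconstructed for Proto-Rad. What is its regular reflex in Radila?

Radila: start from *fusagaryel.
  rule 1 (unconditioned shift): fusagaryel → fusagalyel
  rule 2 (unconditioned shift): fusagalyel → fusayalyel
  rule 3 (vowel merger): fusayalyel → fusoyolyel
  rule 4: no change — fusoyolyel
  ⇒ Radila fusoyolyel

fusoyolyel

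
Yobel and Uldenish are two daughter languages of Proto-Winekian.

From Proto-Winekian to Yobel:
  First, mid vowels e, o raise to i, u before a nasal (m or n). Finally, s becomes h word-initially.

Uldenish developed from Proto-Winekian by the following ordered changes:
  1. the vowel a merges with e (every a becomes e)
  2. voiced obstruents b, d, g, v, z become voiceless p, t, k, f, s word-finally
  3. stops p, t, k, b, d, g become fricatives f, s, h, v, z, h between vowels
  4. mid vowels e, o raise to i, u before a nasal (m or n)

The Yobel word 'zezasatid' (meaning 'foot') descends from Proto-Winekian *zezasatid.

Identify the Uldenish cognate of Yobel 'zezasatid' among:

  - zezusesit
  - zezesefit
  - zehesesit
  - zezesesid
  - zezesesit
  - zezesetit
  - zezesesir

zezesesit

Uldenish: *zezasatid
  zezasatid → zezesetid   [vowel merger]
  zezesetid → zezesetit   [final devoicing]
  zezesetit → zezesesit   [intervocalic lenition]
  zezesesit (rule 4 does not apply)
  giving Uldenish zezesesit.
Only 'zezesesit' matches the regular Uldenish development of *zezasatid.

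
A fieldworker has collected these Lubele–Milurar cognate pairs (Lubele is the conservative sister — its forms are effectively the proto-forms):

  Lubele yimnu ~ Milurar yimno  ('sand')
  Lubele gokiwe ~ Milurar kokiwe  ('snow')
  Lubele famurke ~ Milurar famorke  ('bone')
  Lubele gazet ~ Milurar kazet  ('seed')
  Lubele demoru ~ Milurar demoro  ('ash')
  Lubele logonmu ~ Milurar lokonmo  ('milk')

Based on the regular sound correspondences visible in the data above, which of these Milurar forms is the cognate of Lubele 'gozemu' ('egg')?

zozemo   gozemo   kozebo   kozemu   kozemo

kozemo

gokiwe ~ kokiwe — Lubele g corresponds to Milurar k word-initially before a back vowel.
yimnu ~ yimno, demoru ~ demoro — Lubele u corresponds to Milurar o word-finally.
Applying these to Lubele 'gozemu':
  gozemu → kozemu   (g→k word-initially before a back vowel)
  kozemu → kozemo   (u→o word-finally)
So the Milurar cognate is 'kozemo'.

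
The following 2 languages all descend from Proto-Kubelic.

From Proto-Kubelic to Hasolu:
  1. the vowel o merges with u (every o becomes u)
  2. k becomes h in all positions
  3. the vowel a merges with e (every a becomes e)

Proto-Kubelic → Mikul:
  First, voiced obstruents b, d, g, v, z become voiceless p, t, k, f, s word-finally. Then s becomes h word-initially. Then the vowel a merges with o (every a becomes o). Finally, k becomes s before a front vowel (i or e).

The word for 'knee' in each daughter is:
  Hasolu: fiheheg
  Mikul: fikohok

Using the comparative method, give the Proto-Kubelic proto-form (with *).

*fikahag

Position 7: Hasolu has g, Mikul has k. Hasolu preserves g here (none of its changes turn any other segment into g), so the proto-segment is *g.
Position 4: Hasolu has e, Mikul has o. Taking the neighbouring segments as reconstructed: Hasolu e could go back to *a or *e; Mikul o could go back to *a or *o — the one source consistent with every daughter is *a.
Continuing position by position gives *fikahag; check it forward:
Hasolu: start from *fikahag.
  rule 1: no change — fikahag
  rule 2 (unconditioned shift): fikahag → fihahag
  rule 3 (vowel merger): fihahag → fiheheg
  ⇒ Hasolu fiheheg
Mikul: *fikahag
  fikahag → fikahak   [final devoicing]
  fikahak (rule 2 does not apply)
  fikahak → fikohok   [vowel merger]
  fikohok (rule 4 does not apply)
  giving Mikul fikohok.
*fikahag is the unique common source.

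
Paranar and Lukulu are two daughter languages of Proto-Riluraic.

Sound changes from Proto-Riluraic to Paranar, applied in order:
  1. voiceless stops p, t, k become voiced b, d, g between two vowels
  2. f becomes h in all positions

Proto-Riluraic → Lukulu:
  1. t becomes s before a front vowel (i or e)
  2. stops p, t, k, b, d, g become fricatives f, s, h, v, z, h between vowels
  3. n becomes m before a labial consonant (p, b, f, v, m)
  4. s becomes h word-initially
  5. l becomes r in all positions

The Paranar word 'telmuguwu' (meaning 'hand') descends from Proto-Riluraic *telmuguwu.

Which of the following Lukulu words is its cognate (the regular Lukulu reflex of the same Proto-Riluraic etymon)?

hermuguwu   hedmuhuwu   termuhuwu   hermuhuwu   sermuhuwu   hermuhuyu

Lukulu: *telmuguwu
  telmuguwu → selmuguwu   [palatalisation]
  selmuguwu → selmuhuwu   [intervocalic lenition]
  selmuhuwu (rule 3 does not apply)
  selmuhuwu → helmuhuwu   [debuccalisation]
  helmuhuwu → hermuhuwu   [unconditioned shift]
  giving Lukulu hermuhuwu.
The other candidates each miss or misapply at least one Lukulu change.

hermuhuwu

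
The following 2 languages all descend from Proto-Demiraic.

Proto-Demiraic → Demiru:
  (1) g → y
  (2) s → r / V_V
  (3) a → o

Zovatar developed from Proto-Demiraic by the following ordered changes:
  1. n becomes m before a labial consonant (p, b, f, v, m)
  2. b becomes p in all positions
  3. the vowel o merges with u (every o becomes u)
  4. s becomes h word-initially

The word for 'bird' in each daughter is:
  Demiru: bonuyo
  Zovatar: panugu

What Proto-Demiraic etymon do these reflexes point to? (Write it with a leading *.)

Position 5: Demiru has y, Zovatar has g. Zovatar preserves g here (none of its changes turn any other segment into g), so the proto-segment is *g.
Position 2: Demiru has o, Zovatar has a. Zovatar preserves a here (none of its changes turn any other segment into a), so the proto-segment is *a.
Position 6: Demiru has o, Zovatar has u. Taking the neighbouring segments as reconstructed: Demiru o could go back to *a or *o; Zovatar u could go back to *o or *u — the one source consistent with every daughter is *o.
Continuing position by position gives *banugo; check it forward:
Demiru: *banugo
  banugo → banuyo   [unconditioned shift]
  banuyo (rule 2 does not apply)
  banuyo → bonuyo   [vowel merger]
  giving Demiru bonuyo.
Zovatar: *banugo > panugo > panugu  (by unconditioned shift, vowel merger)
Only *banugo yields all of Demiru bonuyo, Zovatar panugu.

*banugo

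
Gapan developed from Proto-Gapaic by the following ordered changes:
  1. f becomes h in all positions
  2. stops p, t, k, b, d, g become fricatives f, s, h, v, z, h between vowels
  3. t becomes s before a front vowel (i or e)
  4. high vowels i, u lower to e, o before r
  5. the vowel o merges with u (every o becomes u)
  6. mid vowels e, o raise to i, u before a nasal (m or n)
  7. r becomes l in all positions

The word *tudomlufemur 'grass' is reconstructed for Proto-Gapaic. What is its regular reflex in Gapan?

tuzumluhimul

Gapan: *tudomlufemur
  tudomlufemur → tudomluhemur   [unconditioned shift]
  tudomluhemur → tuzomluhemur   [intervocalic lenition]
  tuzomluhemur (rule 3 does not apply)
  tuzomluhemur → tuzomluhemor   [pre-rhotic lowering]
  tuzomluhemor → tuzumluhemur   [vowel merger]
  tuzumluhemur → tuzumluhimur   [pre-nasal raising]
  tuzumluhimur → tuzumluhimul   [unconditioned shift]
  giving Gapan tuzumluhimul.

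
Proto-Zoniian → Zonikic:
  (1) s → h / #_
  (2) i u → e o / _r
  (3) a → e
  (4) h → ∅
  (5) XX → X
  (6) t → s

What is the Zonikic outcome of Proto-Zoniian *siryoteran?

eryoseren

Zonikic: start from *siryoteran.
  rule 1 (debuccalisation): siryoteran → hiryoteran
  rule 2 (pre-rhotic lowering): hiryoteran → heryoteran
  rule 3 (vowel merger): heryoteran → heryoteren
  rule 4 (h-loss): heryoteren → eryoteren
  rule 5: no change — eryoteren
  rule 6 (unconditioned shift): eryoteren → eryoseren
  ⇒ Zonikic eryoseren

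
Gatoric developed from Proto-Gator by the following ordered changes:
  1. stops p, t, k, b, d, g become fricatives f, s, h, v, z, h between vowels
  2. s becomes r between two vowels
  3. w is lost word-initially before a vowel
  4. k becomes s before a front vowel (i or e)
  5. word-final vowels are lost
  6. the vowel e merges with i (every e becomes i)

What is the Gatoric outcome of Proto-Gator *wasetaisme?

Gatoric: *wasetaisme > wasesaisme > wareraisme > areraisme > areraism > ariraism  (by intervocalic lenition, rhotacism, glide loss, apocope, vowel merger)

ariraism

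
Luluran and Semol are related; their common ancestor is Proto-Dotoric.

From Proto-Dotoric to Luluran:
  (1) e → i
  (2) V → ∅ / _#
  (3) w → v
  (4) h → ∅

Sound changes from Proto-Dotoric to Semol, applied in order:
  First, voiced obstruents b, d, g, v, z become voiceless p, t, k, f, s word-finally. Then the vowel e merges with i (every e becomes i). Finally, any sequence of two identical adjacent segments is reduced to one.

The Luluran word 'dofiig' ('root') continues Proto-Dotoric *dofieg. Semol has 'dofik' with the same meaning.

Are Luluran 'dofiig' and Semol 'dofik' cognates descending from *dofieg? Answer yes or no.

yes

Derive the expected Semol reflex of *dofieg:
Semol: *dofieg > dofiek > dofiik > dofik  (by final devoicing, vowel merger, degemination)
Semol 'dofik' matches the regular reflex exactly, so the pair is cognate.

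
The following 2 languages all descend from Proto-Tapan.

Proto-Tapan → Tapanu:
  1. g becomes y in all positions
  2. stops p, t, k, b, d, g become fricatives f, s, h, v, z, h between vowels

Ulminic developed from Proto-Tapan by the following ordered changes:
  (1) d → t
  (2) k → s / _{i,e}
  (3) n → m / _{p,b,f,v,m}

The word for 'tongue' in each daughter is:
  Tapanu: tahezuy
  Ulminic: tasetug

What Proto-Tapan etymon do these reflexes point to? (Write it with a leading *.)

*takedug

Position 7: Tapanu has y, Ulminic has g. Ulminic preserves g here (none of its changes turn any other segment into g), so the proto-segment is *g.
Position 3: Tapanu has h, Ulminic has s. Taking the neighbouring segments as reconstructed: Tapanu h could go back to *k or *h; Ulminic s could go back to *k or *s — the one source consistent with every daughter is *k.
Verify the candidate proto-form against each daughter:
Tapanu: *takedug > takeduy > tahezuy  (by unconditioned shift, intervocalic lenition)
Ulminic: *takedug > taketug > tasetug  (by unconditioned shift, palatalisation)
*takedug is the unique common source.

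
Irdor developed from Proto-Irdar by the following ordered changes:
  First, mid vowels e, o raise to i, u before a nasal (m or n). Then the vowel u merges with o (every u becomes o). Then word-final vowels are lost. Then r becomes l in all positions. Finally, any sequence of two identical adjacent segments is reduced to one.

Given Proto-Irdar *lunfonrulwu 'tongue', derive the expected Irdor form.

Irdor: start from *lunfonrulwu.
  rule 1 (pre-nasal raising): lunfonrulwu → lunfunrulwu
  rule 2 (vowel merger): lunfunrulwu → lonfonrolwo
  rule 3 (apocope): lonfonrolwo → lonfonrolw
  rule 4 (unconditioned shift): lonfonrolw → lonfonlolw
  rule 5: no change — lonfonlolw
  ⇒ Irdor lonfonlolw

lonfonlolw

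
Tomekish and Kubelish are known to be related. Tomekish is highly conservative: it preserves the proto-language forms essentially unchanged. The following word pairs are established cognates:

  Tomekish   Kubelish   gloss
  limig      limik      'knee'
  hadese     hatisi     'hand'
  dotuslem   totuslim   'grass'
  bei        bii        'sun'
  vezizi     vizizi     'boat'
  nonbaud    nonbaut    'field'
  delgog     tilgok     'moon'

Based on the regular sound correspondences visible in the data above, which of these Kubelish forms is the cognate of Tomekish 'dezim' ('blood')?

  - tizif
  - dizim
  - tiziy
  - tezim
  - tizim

tizim

delgog ~ tilgok — Tomekish d corresponds to Kubelish t word-initially before a front vowel.
hadese ~ hatisi, vezizi ~ vizizi — Tomekish e corresponds to Kubelish i after a consonant, before a consonant other than r, m, n, p, b, f, v.
Applying these to Tomekish 'dezim':
  dezim → tezim   (d→t word-initially before a front vowel)
  tezim → tizim   (e→i after a consonant, before a consonant other than r, m, n, p, b, f, v)
So the Kubelish cognate is 'tizim'.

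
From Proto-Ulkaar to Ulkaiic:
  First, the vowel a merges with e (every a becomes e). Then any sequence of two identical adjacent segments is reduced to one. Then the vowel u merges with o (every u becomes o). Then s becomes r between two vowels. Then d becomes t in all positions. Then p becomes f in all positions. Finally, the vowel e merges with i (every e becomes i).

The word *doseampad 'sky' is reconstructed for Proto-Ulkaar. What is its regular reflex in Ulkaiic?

torimfit

Ulkaiic: *doseampad
  doseampad → doseemped   [vowel merger]
  doseemped → dosemped   [degemination]
  dosemped (rule 3 does not apply)
  dosemped → doremped   [rhotacism]
  doremped → torempet   [unconditioned shift]
  torempet → toremfet   [unconditioned shift]
  toremfet → torimfit   [vowel merger]
  giving Ulkaiic torimfit.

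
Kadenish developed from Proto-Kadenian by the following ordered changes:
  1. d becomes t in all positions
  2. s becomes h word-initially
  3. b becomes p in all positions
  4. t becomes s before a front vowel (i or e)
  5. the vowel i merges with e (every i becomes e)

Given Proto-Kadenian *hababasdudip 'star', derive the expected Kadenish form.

hapapastusep

Kadenish: *hababasdudip
  hababasdudip → hababastutip   [unconditioned shift]
  hababastutip (rule 2 does not apply)
  hababastutip → hapapastutip   [unconditioned shift]
  hapapastutip → hapapastusip   [palatalisation]
  hapapastusip → hapapastusep   [vowel merger]
  giving Kadenish hapapastusep.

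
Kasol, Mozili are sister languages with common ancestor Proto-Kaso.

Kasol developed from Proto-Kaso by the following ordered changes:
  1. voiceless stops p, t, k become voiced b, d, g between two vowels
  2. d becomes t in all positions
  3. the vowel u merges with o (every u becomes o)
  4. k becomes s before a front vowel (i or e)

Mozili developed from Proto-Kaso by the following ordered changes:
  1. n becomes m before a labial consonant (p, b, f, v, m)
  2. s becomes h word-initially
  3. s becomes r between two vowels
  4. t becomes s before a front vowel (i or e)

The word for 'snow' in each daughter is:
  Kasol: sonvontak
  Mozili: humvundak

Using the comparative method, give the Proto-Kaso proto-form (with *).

Position 5: Kasol has o, Mozili has u. Mozili preserves u here (none of its changes turn any other segment into u), so the proto-segment is *u.
Position 2: Kasol has o, Mozili has u. Mozili preserves u here (none of its changes turn any other segment into u), so the proto-segment is *u.
Verify the candidate proto-form against each daughter:
Kasol: *sunvundak > sunvuntak > sonvontak  (by unconditioned shift, vowel merger)
Mozili: *sunvundak > sumvundak > humvundak  (by nasal place assimilation, debuccalisation)
Only *sunvundak yields all of Kasol sonvontak, Mozili humvundak.

*sunvundak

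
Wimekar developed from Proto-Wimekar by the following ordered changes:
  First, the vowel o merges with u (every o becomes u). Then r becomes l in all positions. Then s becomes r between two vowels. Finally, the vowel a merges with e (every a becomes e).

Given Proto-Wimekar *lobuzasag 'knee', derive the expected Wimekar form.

Wimekar: start from *lobuzasag.
  rule 1 (vowel merger): lobuzasag → lubuzasag
  rule 2: no change — lubuzasag
  rule 3 (rhotacism): lubuzasag → lubuzarag
  rule 4 (vowel merger): lubuzarag → lubuzereg
  ⇒ Wimekar lubuzereg

lubuzereg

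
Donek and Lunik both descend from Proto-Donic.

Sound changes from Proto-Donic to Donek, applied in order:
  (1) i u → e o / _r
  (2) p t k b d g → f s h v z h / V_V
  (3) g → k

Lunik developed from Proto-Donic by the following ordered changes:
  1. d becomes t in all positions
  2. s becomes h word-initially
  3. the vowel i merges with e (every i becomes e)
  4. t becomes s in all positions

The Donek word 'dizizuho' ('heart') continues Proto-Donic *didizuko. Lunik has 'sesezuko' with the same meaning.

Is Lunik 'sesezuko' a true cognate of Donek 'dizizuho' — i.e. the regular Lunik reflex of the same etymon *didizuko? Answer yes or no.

yes

Derive the expected Lunik reflex of *didizuko:
Lunik: *didizuko
  didizuko → titizuko   [unconditioned shift]
  titizuko (rule 2 does not apply)
  titizuko → tetezuko   [vowel merger]
  tetezuko → sesezuko   [unconditioned shift]
  giving Lunik sesezuko.
Lunik 'sesezuko' matches the regular reflex exactly, so the pair is cognate.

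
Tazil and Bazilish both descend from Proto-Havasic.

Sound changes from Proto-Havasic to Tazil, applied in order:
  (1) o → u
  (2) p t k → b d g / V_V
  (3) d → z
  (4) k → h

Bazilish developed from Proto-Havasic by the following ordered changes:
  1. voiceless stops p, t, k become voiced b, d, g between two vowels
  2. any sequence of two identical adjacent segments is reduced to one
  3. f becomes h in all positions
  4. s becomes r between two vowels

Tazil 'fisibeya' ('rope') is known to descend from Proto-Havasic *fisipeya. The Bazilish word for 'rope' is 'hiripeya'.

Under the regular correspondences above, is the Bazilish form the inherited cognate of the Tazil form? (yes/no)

no

Derive the expected Bazilish reflex of *fisipeya:
Bazilish: start from *fisipeya.
  rule 1 (intervocalic voicing): fisipeya → fisibeya
  rule 2: no change — fisibeya
  rule 3 (unconditioned shift): fisibeya → hisibeya
  rule 4 (rhotacism): hisibeya → hiribeya
  ⇒ Bazilish hiribeya
The regular Bazilish reflex would be 'hiribeya', but the attested form is 'hiripeya'. The correspondence is irregular, so they are not cognates (the Bazilish form has a different source).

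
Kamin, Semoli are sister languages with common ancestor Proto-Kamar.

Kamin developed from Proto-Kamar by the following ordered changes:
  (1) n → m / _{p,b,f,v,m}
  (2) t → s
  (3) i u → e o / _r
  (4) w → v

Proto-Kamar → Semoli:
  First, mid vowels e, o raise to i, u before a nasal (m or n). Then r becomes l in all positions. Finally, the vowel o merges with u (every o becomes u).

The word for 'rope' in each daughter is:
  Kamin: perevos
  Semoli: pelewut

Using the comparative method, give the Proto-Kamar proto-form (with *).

*perewot

Position 3: Kamin has r, Semoli has l. Kamin preserves r here (none of its changes turn any other segment into r), so the proto-segment is *r.
Position 5: Kamin has v, Semoli has w. Semoli preserves w here (none of its changes turn any other segment into w), so the proto-segment is *w.
Position 6: Kamin has o, Semoli has u. Taking the neighbouring segments as reconstructed: Kamin o can only go back to *o; Semoli u could go back to *o or *u — the one source consistent with every daughter is *o.
Verify the candidate proto-form against each daughter:
Kamin: *perewot > perewos > perevos  (by unconditioned shift, unconditioned shift)
Semoli: *perewot
  perewot (rule 1 does not apply)
  perewot → pelewot   [unconditioned shift]
  pelewot → pelewut   [vowel merger]
  giving Semoli pelewut.
*perewot is the unique common source.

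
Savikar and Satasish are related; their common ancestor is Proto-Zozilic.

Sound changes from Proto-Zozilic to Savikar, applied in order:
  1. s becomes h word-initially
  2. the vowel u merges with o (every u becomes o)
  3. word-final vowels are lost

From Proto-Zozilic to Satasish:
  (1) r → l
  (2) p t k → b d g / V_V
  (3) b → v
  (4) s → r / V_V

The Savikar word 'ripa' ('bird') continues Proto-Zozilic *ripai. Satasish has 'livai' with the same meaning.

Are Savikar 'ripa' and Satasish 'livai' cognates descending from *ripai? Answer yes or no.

yes

Derive the expected Satasish reflex of *ripai:
Satasish: start from *ripai.
  rule 1 (unconditioned shift): ripai → lipai
  rule 2 (intervocalic voicing): lipai → libai
  rule 3 (unconditioned shift): libai → livai
  rule 4: no change — livai
  ⇒ Satasish livai
Satasish 'livai' matches the regular reflex exactly, so the pair is cognate.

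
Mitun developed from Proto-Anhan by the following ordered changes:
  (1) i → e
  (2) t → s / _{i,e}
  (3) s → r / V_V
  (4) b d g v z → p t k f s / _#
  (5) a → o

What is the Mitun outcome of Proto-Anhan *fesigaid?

feregoet

Mitun: start from *fesigaid.
  rule 1 (vowel merger): fesigaid → fesegaed
  rule 2: no change — fesegaed
  rule 3 (rhotacism): fesegaed → feregaed
  rule 4 (final devoicing): feregaed → feregaet
  rule 5 (vowel merger): feregaet → feregoet
  ⇒ Mitun feregoet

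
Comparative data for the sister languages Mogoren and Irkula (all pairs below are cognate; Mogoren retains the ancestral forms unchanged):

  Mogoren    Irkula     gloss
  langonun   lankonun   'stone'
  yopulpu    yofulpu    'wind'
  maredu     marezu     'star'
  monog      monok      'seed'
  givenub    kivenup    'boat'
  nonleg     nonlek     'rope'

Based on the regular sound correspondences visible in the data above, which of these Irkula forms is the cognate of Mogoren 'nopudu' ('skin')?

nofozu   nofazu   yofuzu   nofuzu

nofuzu

yopulpu ~ yofulpu — Mogoren p corresponds to Irkula f between vowels (before a back vowel).
maredu ~ marezu — Mogoren d corresponds to Irkula z between vowels (before a back vowel).
Applying these to Mogoren 'nopudu':
  nopudu → nofudu   (p→f between vowels (before a back vowel))
  nofudu → nofuzu   (d→z between vowels (before a back vowel))
So the Irkula cognate is 'nofuzu'.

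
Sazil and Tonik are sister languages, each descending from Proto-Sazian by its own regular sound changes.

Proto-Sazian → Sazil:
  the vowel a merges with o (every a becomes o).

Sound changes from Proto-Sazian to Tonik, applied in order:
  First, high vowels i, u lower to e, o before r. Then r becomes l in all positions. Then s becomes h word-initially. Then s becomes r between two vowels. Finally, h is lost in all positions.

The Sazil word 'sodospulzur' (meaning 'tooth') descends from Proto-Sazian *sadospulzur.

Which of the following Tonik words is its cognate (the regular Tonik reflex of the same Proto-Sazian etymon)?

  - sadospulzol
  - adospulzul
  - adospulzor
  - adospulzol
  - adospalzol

adospulzol

Tonik: *sadospulzur > sadospulzor > sadospulzol > hadospulzol > adospulzol  (by pre-rhotic lowering, unconditioned shift, debuccalisation, h-loss)
Only 'adospulzol' matches the regular Tonik development of *sadospulzur.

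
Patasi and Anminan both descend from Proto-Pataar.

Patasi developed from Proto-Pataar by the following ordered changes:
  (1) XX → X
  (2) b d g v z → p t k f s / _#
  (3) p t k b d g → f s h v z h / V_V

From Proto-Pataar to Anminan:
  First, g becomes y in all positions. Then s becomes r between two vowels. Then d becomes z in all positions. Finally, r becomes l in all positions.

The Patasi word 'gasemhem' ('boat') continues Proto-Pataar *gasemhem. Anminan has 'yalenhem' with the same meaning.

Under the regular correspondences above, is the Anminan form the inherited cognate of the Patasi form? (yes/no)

Derive the expected Anminan reflex of *gasemhem:
Anminan: start from *gasemhem.
  rule 1 (unconditioned shift): gasemhem → yasemhem
  rule 2 (rhotacism): yasemhem → yaremhem
  rule 3: no change — yaremhem
  rule 4 (unconditioned shift): yaremhem → yalemhem
  ⇒ Anminan yalemhem
The regular Anminan reflex would be 'yalemhem', but the attested form is 'yalenhem'. The correspondence is irregular, so they are not cognates (the Anminan form has a different source).

no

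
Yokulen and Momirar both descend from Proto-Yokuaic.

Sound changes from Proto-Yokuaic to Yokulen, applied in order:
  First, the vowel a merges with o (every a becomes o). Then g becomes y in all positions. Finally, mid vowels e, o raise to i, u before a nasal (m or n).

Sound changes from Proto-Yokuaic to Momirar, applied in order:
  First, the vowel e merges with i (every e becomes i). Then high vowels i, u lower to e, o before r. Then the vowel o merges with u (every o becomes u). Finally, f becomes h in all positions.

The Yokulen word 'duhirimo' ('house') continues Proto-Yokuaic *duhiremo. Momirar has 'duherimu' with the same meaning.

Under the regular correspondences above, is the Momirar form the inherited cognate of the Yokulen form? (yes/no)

Derive the expected Momirar reflex of *duhiremo:
Momirar: *duhiremo
  duhiremo → duhirimo   [vowel merger]
  duhirimo → duherimo   [pre-rhotic lowering]
  duherimo → duherimu   [vowel merger]
  duherimu (rule 4 does not apply)
  giving Momirar duherimu.
Momirar 'duherimu' matches the regular reflex exactly, so the pair is cognate.

yes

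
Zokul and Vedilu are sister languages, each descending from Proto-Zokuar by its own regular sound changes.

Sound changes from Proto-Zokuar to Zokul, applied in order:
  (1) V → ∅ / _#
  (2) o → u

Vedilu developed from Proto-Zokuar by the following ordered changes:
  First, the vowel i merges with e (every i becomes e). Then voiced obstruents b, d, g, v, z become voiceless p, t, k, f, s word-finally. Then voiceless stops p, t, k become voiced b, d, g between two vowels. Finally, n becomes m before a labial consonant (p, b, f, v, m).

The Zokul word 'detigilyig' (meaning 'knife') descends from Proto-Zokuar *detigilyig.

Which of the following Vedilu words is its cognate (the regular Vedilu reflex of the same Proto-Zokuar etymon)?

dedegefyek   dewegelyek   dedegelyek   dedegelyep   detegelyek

dedegelyek

Vedilu: *detigilyig > detegelyeg > detegelyek > dedegelyek  (by vowel merger, final devoicing, intervocalic voicing)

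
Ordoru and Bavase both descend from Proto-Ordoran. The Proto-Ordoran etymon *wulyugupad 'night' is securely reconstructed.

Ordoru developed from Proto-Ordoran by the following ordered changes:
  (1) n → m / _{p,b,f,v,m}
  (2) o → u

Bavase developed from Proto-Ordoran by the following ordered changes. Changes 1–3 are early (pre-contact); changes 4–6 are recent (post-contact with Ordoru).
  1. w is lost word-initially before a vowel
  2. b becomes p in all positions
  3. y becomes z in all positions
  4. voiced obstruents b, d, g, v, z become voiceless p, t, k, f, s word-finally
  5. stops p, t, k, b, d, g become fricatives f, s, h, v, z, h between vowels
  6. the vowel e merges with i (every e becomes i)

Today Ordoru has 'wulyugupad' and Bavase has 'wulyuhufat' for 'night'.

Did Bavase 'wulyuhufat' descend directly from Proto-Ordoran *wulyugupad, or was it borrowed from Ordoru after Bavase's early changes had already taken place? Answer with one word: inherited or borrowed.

If inherited, *wulyugupad would pass through all of Bavase's changes:
Bavase: start from *wulyugupad.
  rule 1 (glide loss): wulyugupad → ulyugupad
  rule 2: no change — ulyugupad
  rule 3 (unconditioned shift): ulyugupad → ulzugupad
  rule 4 (final devoicing): ulzugupad → ulzugupat
  rule 5 (intervocalic lenition): ulzugupat → ulzuhufat
  rule 6: no change — ulzuhufat
  ⇒ Bavase ulzuhufat
If borrowed from Ordoru 'wulyugupad' after the early changes, it would undergo only the recent ones:
  rule 4 (final devoicing): wulyugupad → wulyugupat
  rule 5 (intervocalic lenition): wulyugupat → wulyuhufat
  rule 6 (vowel merger): no change (wulyuhufat)
  ⇒ as a loan: wulyuhufat
Bavase 'wulyuhufat' matches the loan outcome 'wulyuhufat', not the inherited 'ulzuhufat' — it skipped the early Bavase changes, so it was borrowed from Ordoru.

borrowed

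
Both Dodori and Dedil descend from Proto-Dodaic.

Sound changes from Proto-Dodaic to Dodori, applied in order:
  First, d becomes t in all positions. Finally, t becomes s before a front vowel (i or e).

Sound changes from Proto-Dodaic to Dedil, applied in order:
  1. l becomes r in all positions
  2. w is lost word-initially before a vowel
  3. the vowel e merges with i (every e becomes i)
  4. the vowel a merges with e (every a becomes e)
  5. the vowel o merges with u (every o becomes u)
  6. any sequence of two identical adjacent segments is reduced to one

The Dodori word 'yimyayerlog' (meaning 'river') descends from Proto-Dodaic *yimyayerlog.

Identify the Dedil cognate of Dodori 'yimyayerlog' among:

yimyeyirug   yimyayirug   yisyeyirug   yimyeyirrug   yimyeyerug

yimyeyirug

Dedil: start from *yimyayerlog.
  rule 1 (unconditioned shift): yimyayerlog → yimyayerrog
  rule 2: no change — yimyayerrog
  rule 3 (vowel merger): yimyayerrog → yimyayirrog
  rule 4 (vowel merger): yimyayirrog → yimyeyirrog
  rule 5 (vowel merger): yimyeyirrog → yimyeyirrug
  rule 6 (degemination): yimyeyirrug → yimyeyirug
  ⇒ Dedil yimyeyirug
Among the options, 'yimyeyirug' alone shows every Dedil change applied in order.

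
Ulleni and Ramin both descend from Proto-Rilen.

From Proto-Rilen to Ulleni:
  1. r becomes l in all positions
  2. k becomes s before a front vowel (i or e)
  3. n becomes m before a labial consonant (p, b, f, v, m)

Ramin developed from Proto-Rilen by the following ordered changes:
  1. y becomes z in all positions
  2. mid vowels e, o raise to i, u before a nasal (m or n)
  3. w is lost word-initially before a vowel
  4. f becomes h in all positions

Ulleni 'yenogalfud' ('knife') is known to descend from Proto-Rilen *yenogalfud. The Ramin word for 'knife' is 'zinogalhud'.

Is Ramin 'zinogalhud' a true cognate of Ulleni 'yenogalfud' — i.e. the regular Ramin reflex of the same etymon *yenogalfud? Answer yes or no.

Derive the expected Ramin reflex of *yenogalfud:
Ramin: *yenogalfud
  yenogalfud → zenogalfud   [unconditioned shift]
  zenogalfud → zinogalfud   [pre-nasal raising]
  zinogalfud (rule 3 does not apply)
  zinogalfud → zinogalhud   [unconditioned shift]
  giving Ramin zinogalhud.
Ramin 'zinogalhud' matches the regular reflex exactly, so the pair is cognate.

yes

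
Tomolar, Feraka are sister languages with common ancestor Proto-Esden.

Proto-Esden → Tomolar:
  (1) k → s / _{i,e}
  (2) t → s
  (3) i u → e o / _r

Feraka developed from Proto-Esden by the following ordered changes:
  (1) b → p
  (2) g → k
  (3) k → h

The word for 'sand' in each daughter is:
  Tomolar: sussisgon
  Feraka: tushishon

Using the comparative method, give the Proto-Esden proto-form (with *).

*tuskisgon

Position 4: Tomolar has s, Feraka has h. Taking the neighbouring segments as reconstructed: Tomolar s could go back to *t or *k or *s; Feraka h could go back to *k or *g or *h — the one source consistent with every daughter is *k.
Position 1: Tomolar has s, Feraka has t. Feraka preserves t here (none of its changes turn any other segment into t), so the proto-segment is *t.
Continuing position by position gives *tuskisgon; check it forward:
Tomolar: start from *tuskisgon.
  rule 1 (palatalisation): tuskisgon → tussisgon
  rule 2 (unconditioned shift): tussisgon → sussisgon
  rule 3: no change — sussisgon
  ⇒ Tomolar sussisgon
Feraka: *tuskisgon > tuskiskon > tushishon  (by unconditioned shift, unconditioned shift)
No other proto-form is consistent with every reflex, so the reconstruction is *tuskisgon.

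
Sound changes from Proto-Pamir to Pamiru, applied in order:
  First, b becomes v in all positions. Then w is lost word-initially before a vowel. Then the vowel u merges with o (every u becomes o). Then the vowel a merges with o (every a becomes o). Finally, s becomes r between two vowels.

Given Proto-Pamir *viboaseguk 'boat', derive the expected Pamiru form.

Pamiru: start from *viboaseguk.
  rule 1 (unconditioned shift): viboaseguk → vivoaseguk
  rule 2: no change — vivoaseguk
  rule 3 (vowel merger): vivoaseguk → vivoasegok
  rule 4 (vowel merger): vivoasegok → vivoosegok
  rule 5 (rhotacism): vivoosegok → vivooregok
  ⇒ Pamiru vivooregok

vivooregok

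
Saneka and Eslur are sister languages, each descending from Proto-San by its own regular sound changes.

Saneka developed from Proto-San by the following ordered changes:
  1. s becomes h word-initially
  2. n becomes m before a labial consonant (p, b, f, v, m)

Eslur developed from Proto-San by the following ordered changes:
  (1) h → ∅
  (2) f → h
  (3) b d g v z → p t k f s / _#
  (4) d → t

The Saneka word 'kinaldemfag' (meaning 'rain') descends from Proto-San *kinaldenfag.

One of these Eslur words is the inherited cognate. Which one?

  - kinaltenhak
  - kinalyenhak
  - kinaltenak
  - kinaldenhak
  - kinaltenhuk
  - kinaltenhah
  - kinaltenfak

Eslur: *kinaldenfag > kinaldenhag > kinaldenhak > kinaltenhak  (by unconditioned shift, final devoicing, unconditioned shift)
Only 'kinaltenhak' matches the regular Eslur development of *kinaldenfag.

kinaltenhak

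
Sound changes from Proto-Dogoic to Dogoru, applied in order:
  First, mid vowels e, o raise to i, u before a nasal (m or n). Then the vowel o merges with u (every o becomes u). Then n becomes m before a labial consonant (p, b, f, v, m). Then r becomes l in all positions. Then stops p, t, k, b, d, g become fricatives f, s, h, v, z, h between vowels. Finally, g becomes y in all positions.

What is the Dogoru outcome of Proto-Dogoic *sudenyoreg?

suzinyuley

Dogoru: *sudenyoreg
  sudenyoreg → sudinyoreg   [pre-nasal raising]
  sudinyoreg → sudinyureg   [vowel merger]
  sudinyureg (rule 3 does not apply)
  sudinyureg → sudinyuleg   [unconditioned shift]
  sudinyuleg → suzinyuleg   [intervocalic lenition]
  suzinyuleg → suzinyuley   [unconditioned shift]
  giving Dogoru suzinyuley.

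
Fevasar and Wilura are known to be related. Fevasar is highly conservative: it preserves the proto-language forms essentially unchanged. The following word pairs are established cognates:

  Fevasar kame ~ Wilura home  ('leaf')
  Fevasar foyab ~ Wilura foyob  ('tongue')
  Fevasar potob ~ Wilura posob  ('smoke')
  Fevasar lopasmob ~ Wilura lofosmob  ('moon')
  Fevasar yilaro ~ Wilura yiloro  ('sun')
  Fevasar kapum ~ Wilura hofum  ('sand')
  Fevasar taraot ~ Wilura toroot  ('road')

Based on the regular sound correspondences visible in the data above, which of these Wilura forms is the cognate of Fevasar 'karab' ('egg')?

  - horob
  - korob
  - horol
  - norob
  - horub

horob

kame ~ home, kapum ~ hofum — Fevasar k corresponds to Wilura h word-initially before a back vowel.
yilaro ~ yiloro, taraot ~ toroot — Fevasar a corresponds to Wilura o after a consonant, before r.
foyab ~ foyob — Fevasar a corresponds to Wilura o after a consonant, before a labial obstruent.
Applying these to Fevasar 'karab':
  karab → harab   (k→h word-initially before a back vowel)
  harab → horab   (a→o after a consonant, before r)
  horab → horob   (a→o after a consonant, before a labial obstruent)
So the Wilura cognate is 'horob'.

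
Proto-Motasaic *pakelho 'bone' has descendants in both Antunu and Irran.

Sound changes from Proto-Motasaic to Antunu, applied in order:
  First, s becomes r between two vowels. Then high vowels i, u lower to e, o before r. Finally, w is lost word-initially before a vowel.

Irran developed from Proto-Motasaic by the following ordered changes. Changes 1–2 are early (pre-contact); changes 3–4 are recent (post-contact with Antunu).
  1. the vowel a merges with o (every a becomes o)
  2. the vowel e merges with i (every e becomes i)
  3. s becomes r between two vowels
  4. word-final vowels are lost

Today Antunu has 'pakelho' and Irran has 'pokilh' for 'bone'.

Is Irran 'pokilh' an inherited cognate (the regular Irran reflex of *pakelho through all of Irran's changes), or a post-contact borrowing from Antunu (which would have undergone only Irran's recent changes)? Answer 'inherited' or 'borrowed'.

If inherited, *pakelho would pass through all of Irran's changes:
Irran: *pakelho
  pakelho → pokelho   [vowel merger]
  pokelho → pokilho   [vowel merger]
  pokilho (rule 3 does not apply)
  pokilho → pokilh   [apocope]
  giving Irran pokilh.
If borrowed from Antunu 'pakelho' after the early changes, it would undergo only the recent ones:
  rule 3 (rhotacism): no change (pakelho)
  rule 4 (apocope): pakelho → pakelh
  ⇒ as a loan: pakelh
Irran 'pokilh' matches the inherited outcome exactly, so it is an inherited cognate, not a loan.

inherited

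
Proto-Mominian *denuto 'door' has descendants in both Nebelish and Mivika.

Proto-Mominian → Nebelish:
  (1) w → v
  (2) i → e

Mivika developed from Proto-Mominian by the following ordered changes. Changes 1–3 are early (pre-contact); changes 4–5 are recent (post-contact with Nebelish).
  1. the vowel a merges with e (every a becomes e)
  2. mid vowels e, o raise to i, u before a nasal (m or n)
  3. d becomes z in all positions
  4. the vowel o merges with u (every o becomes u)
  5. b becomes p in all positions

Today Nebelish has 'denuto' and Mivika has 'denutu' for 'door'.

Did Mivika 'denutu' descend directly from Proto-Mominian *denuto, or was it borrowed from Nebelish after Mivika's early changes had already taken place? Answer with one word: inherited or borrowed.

borrowed

If inherited, *denuto would pass through all of Mivika's changes:
Mivika: *denuto
  denuto (rule 1 does not apply)
  denuto → dinuto   [pre-nasal raising]
  dinuto → zinuto   [unconditioned shift]
  zinuto → zinutu   [vowel merger]
  zinutu (rule 5 does not apply)
  giving Mivika zinutu.
If borrowed from Nebelish 'denuto' after the early changes, it would undergo only the recent ones:
  rule 4 (vowel merger): denuto → denutu
  rule 5 (unconditioned shift): no change (denutu)
  ⇒ as a loan: denutu
Mivika 'denutu' matches the loan outcome 'denutu', not the inherited 'zinutu' — it skipped the early Mivika changes, so it was borrowed from Nebelish.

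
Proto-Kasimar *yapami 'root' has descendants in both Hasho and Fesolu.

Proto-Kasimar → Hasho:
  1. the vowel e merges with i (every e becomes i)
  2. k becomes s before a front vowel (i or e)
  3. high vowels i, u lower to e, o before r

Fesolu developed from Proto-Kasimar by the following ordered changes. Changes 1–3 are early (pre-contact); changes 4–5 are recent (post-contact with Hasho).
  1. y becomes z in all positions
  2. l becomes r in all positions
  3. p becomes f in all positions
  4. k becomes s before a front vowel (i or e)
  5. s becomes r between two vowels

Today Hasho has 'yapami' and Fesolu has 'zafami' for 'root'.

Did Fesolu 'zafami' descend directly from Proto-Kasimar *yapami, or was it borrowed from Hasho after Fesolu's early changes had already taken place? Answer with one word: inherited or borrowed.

If inherited, *yapami would pass through all of Fesolu's changes:
Fesolu: *yapami > zapami > zafami  (by unconditioned shift, unconditioned shift)
If borrowed from Hasho 'yapami' after the early changes, it would undergo only the recent ones:
  rule 4 (palatalisation): no change (yapami)
  rule 5 (rhotacism): no change (yapami)
  ⇒ as a loan: yapami
Fesolu 'zafami' matches the inherited outcome exactly, so it is an inherited cognate, not a loan.

inherited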